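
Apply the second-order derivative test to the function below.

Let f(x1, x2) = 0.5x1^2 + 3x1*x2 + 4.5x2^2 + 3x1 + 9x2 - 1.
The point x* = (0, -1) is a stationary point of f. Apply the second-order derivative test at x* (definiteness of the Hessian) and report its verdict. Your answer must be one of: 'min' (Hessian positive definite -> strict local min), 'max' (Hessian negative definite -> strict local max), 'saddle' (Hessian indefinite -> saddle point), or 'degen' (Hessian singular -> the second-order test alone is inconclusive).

Compute the Hessian H = grad^2 f:
  H = [[1, 3], [3, 9]]
Verify stationarity: grad f(x*) = H x* + g = (0, 0).
Eigenvalues of H: 0, 10.
H has a zero eigenvalue (singular; positive semidefinite but not definite), so H is neither positive definite, negative definite, nor indefinite. The second-order test alone is inconclusive -> degen.
(Indeed, f is constant along the null direction of H through x*, so x* is not a strict local extremum.)

degen


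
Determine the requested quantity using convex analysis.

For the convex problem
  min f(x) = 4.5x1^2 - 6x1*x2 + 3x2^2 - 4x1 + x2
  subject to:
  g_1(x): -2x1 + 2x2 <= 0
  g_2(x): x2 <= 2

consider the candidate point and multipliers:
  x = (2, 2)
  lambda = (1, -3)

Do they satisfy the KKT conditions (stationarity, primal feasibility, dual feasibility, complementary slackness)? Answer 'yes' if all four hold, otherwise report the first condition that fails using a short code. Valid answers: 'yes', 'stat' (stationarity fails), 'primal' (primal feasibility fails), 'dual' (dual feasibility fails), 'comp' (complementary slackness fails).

Gradient of f: grad f(x) = Q x + c = (2, 1)
Constraint values g_i(x) = a_i^T x - b_i:
  g_1((2, 2)) = 0
  g_2((2, 2)) = 0
Stationarity residual: grad f(x) + sum_i lambda_i a_i = (0, 0)
  -> stationarity OK
Primal feasibility (all g_i <= 0): OK
Dual feasibility (all lambda_i >= 0): FAILS
Complementary slackness (lambda_i * g_i(x) = 0 for all i): OK

Verdict: the first failing condition is dual_feasibility -> dual.

dual


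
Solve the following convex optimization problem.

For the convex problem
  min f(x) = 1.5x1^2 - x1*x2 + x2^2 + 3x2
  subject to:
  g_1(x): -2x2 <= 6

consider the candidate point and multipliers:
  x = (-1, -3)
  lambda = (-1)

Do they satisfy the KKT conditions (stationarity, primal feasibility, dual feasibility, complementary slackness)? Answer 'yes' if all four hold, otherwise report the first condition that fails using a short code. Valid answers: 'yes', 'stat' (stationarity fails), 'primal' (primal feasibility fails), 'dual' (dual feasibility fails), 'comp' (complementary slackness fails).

Gradient of f: grad f(x) = Q x + c = (0, -2)
Constraint values g_i(x) = a_i^T x - b_i:
  g_1((-1, -3)) = 0
Stationarity residual: grad f(x) + sum_i lambda_i a_i = (0, 0)
  -> stationarity OK
Primal feasibility (all g_i <= 0): OK
Dual feasibility (all lambda_i >= 0): FAILS
Complementary slackness (lambda_i * g_i(x) = 0 for all i): OK

Verdict: the first failing condition is dual_feasibility -> dual.

dual


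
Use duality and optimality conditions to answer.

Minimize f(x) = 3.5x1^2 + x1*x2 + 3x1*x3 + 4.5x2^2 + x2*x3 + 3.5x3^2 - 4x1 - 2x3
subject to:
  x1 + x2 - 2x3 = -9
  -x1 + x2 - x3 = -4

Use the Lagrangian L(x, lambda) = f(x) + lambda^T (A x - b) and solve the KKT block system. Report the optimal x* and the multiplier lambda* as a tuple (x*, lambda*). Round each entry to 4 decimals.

Form the Lagrangian:
  L(x, lambda) = (1/2) x^T Q x + c^T x + lambda^T (A x - b)
Stationarity (grad_x L = 0): Q x + c + A^T lambda = 0.
Primal feasibility: A x = b.

This gives the KKT block system:
  [ Q   A^T ] [ x     ]   [-c ]
  [ A    0  ] [ lambda ] = [ b ]

Solving the linear system:
  x*      = (-0.8356, -1.5068, 3.3288)
  lambda* = (6.2192, 4.8493)
  f(x*)   = 36.0274

x* = (-0.8356, -1.5068, 3.3288), lambda* = (6.2192, 4.8493)


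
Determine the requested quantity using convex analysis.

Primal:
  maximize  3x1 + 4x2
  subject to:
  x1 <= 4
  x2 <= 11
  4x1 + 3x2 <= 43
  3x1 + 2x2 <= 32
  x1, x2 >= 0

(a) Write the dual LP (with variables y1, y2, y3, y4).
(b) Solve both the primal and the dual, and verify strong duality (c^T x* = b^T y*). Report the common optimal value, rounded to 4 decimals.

The standard primal-dual pair for 'max c^T x s.t. A x <= b, x >= 0' is:
  Dual:  min b^T y  s.t.  A^T y >= c,  y >= 0.

So the dual LP is:
  minimize  4y1 + 11y2 + 43y3 + 32y4
  subject to:
    y1 + 4y3 + 3y4 >= 3
    y2 + 3y3 + 2y4 >= 4
    y1, y2, y3, y4 >= 0

Solving the primal: x* = (2.5, 11).
  primal value c^T x* = 51.5.
Solving the dual: y* = (0, 1.75, 0.75, 0).
  dual value b^T y* = 51.5.
Strong duality: c^T x* = b^T y*. Confirmed.

51.5


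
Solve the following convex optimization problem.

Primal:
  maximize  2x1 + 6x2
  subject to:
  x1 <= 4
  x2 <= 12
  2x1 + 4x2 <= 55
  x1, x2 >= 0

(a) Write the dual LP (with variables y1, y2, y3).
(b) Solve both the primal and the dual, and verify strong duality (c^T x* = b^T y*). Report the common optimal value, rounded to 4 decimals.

The standard primal-dual pair for 'max c^T x s.t. A x <= b, x >= 0' is:
  Dual:  min b^T y  s.t.  A^T y >= c,  y >= 0.

So the dual LP is:
  minimize  4y1 + 12y2 + 55y3
  subject to:
    y1 + 2y3 >= 2
    y2 + 4y3 >= 6
    y1, y2, y3 >= 0

Solving the primal: x* = (3.5, 12).
  primal value c^T x* = 79.
Solving the dual: y* = (0, 2, 1).
  dual value b^T y* = 79.
Strong duality: c^T x* = b^T y*. Confirmed.

79


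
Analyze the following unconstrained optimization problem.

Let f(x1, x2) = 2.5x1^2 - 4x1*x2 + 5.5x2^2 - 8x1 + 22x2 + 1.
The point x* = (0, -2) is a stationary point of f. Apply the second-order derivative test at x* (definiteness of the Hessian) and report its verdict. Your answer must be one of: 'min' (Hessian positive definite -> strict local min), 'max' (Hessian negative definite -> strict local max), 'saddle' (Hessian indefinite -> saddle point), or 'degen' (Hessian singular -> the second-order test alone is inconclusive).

Compute the Hessian H = grad^2 f:
  H = [[5, -4], [-4, 11]]
Verify stationarity: grad f(x*) = H x* + g = (0, 0).
Eigenvalues of H: 3, 13.
Both eigenvalues > 0, so H is positive definite -> x* is a strict local min.

min


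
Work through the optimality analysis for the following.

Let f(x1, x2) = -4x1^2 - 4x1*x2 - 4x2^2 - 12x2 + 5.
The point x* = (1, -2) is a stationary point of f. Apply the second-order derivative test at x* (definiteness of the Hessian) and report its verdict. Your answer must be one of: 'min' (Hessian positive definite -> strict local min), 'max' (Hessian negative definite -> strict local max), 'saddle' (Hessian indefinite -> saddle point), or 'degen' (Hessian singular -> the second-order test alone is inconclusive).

Compute the Hessian H = grad^2 f:
  H = [[-8, -4], [-4, -8]]
Verify stationarity: grad f(x*) = H x* + g = (0, 0).
Eigenvalues of H: -12, -4.
Both eigenvalues < 0, so H is negative definite -> x* is a strict local max.

max


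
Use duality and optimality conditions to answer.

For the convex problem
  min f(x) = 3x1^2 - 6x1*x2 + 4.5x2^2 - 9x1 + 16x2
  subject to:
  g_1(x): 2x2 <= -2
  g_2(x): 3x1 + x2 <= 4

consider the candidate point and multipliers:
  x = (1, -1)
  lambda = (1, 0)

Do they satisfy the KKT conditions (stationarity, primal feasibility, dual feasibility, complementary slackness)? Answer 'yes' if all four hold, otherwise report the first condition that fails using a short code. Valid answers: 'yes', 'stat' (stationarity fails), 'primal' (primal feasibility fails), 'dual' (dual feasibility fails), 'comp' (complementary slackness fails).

Gradient of f: grad f(x) = Q x + c = (3, 1)
Constraint values g_i(x) = a_i^T x - b_i:
  g_1((1, -1)) = 0
  g_2((1, -1)) = -2
Stationarity residual: grad f(x) + sum_i lambda_i a_i = (3, 3)
  -> stationarity FAILS
Primal feasibility (all g_i <= 0): OK
Dual feasibility (all lambda_i >= 0): OK
Complementary slackness (lambda_i * g_i(x) = 0 for all i): OK

Verdict: the first failing condition is stationarity -> stat.

stat


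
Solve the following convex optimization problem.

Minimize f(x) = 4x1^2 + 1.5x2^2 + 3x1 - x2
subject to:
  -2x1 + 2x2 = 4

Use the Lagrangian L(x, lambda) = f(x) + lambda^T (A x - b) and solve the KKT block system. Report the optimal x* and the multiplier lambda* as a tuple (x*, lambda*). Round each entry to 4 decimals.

Form the Lagrangian:
  L(x, lambda) = (1/2) x^T Q x + c^T x + lambda^T (A x - b)
Stationarity (grad_x L = 0): Q x + c + A^T lambda = 0.
Primal feasibility: A x = b.

This gives the KKT block system:
  [ Q   A^T ] [ x     ]   [-c ]
  [ A    0  ] [ lambda ] = [ b ]

Solving the linear system:
  x*      = (-0.7273, 1.2727)
  lambda* = (-1.4091)
  f(x*)   = 1.0909

x* = (-0.7273, 1.2727), lambda* = (-1.4091)


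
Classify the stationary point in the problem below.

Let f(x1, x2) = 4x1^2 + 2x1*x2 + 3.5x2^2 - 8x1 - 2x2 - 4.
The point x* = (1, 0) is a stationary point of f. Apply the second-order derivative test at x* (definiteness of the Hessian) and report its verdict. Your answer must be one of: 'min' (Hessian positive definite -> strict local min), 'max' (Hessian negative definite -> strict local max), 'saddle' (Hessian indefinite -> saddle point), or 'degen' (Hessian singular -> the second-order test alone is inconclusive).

Compute the Hessian H = grad^2 f:
  H = [[8, 2], [2, 7]]
Verify stationarity: grad f(x*) = H x* + g = (0, 0).
Eigenvalues of H: 5.4384, 9.5616.
Both eigenvalues > 0, so H is positive definite -> x* is a strict local min.

min


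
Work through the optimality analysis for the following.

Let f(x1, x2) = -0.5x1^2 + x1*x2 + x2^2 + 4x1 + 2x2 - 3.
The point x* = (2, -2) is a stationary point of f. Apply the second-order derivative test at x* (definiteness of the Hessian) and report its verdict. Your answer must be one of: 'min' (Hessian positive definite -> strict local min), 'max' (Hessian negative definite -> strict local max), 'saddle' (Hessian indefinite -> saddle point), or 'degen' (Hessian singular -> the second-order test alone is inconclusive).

Compute the Hessian H = grad^2 f:
  H = [[-1, 1], [1, 2]]
Verify stationarity: grad f(x*) = H x* + g = (0, 0).
Eigenvalues of H: -1.3028, 2.3028.
Eigenvalues have mixed signs, so H is indefinite -> x* is a saddle point.

saddle


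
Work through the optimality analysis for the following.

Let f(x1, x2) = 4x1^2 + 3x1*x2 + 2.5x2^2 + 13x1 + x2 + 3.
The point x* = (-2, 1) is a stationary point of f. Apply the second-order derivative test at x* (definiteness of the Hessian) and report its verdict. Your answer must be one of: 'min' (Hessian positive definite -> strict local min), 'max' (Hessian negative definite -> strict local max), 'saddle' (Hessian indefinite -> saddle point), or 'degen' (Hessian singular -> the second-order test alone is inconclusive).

Compute the Hessian H = grad^2 f:
  H = [[8, 3], [3, 5]]
Verify stationarity: grad f(x*) = H x* + g = (0, 0).
Eigenvalues of H: 3.1459, 9.8541.
Both eigenvalues > 0, so H is positive definite -> x* is a strict local min.

min


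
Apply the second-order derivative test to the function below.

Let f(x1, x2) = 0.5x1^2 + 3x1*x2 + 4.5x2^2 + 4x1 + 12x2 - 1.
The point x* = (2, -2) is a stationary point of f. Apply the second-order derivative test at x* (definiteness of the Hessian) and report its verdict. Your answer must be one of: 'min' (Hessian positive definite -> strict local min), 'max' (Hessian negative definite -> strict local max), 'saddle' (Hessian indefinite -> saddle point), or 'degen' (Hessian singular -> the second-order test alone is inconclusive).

Compute the Hessian H = grad^2 f:
  H = [[1, 3], [3, 9]]
Verify stationarity: grad f(x*) = H x* + g = (0, 0).
Eigenvalues of H: 0, 10.
H has a zero eigenvalue (singular; positive semidefinite but not definite), so H is neither positive definite, negative definite, nor indefinite. The second-order test alone is inconclusive -> degen.
(Indeed, f is constant along the null direction of H through x*, so x* is not a strict local extremum.)

degen


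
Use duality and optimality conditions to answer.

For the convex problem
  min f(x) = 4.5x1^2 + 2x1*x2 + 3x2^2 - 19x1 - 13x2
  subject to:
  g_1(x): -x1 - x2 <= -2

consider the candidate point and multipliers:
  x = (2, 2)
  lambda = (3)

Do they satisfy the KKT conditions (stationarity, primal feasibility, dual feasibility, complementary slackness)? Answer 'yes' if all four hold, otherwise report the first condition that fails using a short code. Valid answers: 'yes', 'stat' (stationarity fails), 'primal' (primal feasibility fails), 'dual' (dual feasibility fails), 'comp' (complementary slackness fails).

Gradient of f: grad f(x) = Q x + c = (3, 3)
Constraint values g_i(x) = a_i^T x - b_i:
  g_1((2, 2)) = -2
Stationarity residual: grad f(x) + sum_i lambda_i a_i = (0, 0)
  -> stationarity OK
Primal feasibility (all g_i <= 0): OK
Dual feasibility (all lambda_i >= 0): OK
Complementary slackness (lambda_i * g_i(x) = 0 for all i): FAILS

Verdict: the first failing condition is complementary_slackness -> comp.

comp


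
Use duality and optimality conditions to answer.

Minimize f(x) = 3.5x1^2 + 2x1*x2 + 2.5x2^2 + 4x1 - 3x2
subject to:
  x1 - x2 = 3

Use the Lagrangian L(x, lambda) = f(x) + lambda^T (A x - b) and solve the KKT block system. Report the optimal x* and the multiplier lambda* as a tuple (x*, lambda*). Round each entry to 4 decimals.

Form the Lagrangian:
  L(x, lambda) = (1/2) x^T Q x + c^T x + lambda^T (A x - b)
Stationarity (grad_x L = 0): Q x + c + A^T lambda = 0.
Primal feasibility: A x = b.

This gives the KKT block system:
  [ Q   A^T ] [ x     ]   [-c ]
  [ A    0  ] [ lambda ] = [ b ]

Solving the linear system:
  x*      = (1.25, -1.75)
  lambda* = (-9.25)
  f(x*)   = 19

x* = (1.25, -1.75), lambda* = (-9.25)


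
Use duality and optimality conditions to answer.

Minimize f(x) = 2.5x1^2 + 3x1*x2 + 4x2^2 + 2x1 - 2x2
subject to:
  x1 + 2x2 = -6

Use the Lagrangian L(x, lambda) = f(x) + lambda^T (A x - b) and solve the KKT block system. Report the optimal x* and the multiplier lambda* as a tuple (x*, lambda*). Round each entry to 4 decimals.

Form the Lagrangian:
  L(x, lambda) = (1/2) x^T Q x + c^T x + lambda^T (A x - b)
Stationarity (grad_x L = 0): Q x + c + A^T lambda = 0.
Primal feasibility: A x = b.

This gives the KKT block system:
  [ Q   A^T ] [ x     ]   [-c ]
  [ A    0  ] [ lambda ] = [ b ]

Solving the linear system:
  x*      = (-1.5, -2.25)
  lambda* = (12.25)
  f(x*)   = 37.5

x* = (-1.5, -2.25), lambda* = (12.25)


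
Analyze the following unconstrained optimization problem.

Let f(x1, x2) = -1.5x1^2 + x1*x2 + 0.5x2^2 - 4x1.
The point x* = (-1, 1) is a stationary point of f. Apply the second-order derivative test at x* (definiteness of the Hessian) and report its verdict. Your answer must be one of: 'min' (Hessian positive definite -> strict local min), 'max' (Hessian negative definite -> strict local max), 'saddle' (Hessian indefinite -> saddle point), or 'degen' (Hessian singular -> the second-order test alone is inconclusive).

Compute the Hessian H = grad^2 f:
  H = [[-3, 1], [1, 1]]
Verify stationarity: grad f(x*) = H x* + g = (0, 0).
Eigenvalues of H: -3.2361, 1.2361.
Eigenvalues have mixed signs, so H is indefinite -> x* is a saddle point.

saddle


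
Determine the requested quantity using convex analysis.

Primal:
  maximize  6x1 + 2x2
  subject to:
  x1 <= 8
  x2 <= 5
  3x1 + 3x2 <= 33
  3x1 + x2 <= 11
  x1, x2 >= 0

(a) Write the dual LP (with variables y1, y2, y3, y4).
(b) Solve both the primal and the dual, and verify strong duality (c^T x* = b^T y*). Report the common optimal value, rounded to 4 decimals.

The standard primal-dual pair for 'max c^T x s.t. A x <= b, x >= 0' is:
  Dual:  min b^T y  s.t.  A^T y >= c,  y >= 0.

So the dual LP is:
  minimize  8y1 + 5y2 + 33y3 + 11y4
  subject to:
    y1 + 3y3 + 3y4 >= 6
    y2 + 3y3 + y4 >= 2
    y1, y2, y3, y4 >= 0

Solving the primal: x* = (3.6667, 0).
  primal value c^T x* = 22.
Solving the dual: y* = (0, 0, 0, 2).
  dual value b^T y* = 22.
Strong duality: c^T x* = b^T y*. Confirmed.

22


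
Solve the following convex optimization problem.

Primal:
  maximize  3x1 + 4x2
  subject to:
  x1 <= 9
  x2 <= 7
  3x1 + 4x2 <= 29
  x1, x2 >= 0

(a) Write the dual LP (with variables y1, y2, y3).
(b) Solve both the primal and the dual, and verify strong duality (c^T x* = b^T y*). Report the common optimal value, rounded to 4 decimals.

The standard primal-dual pair for 'max c^T x s.t. A x <= b, x >= 0' is:
  Dual:  min b^T y  s.t.  A^T y >= c,  y >= 0.

So the dual LP is:
  minimize  9y1 + 7y2 + 29y3
  subject to:
    y1 + 3y3 >= 3
    y2 + 4y3 >= 4
    y1, y2, y3 >= 0

Solving the primal: x* = (0.3333, 7).
  primal value c^T x* = 29.
Solving the dual: y* = (0, 0, 1).
  dual value b^T y* = 29.
Strong duality: c^T x* = b^T y*. Confirmed.

29


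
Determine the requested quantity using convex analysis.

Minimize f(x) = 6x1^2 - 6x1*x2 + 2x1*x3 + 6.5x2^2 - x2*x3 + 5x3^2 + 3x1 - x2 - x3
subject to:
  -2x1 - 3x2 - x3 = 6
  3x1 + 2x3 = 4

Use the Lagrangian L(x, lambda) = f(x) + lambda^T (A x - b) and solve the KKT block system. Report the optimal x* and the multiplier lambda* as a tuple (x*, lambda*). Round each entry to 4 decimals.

Form the Lagrangian:
  L(x, lambda) = (1/2) x^T Q x + c^T x + lambda^T (A x - b)
Stationarity (grad_x L = 0): Q x + c + A^T lambda = 0.
Primal feasibility: A x = b.

This gives the KKT block system:
  [ Q   A^T ] [ x     ]   [-c ]
  [ A    0  ] [ lambda ] = [ b ]

Solving the linear system:
  x*      = (0.1061, -2.6844, 1.8408)
  lambda* = (-12.7914, -16.548)
  f(x*)   = 72.0512

x* = (0.1061, -2.6844, 1.8408), lambda* = (-12.7914, -16.548)


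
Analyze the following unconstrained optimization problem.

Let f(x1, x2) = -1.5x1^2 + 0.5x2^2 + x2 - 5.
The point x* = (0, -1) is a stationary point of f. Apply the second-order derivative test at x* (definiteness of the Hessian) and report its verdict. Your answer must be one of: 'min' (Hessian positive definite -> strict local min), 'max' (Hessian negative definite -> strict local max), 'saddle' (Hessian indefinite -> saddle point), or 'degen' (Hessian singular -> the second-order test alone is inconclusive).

Compute the Hessian H = grad^2 f:
  H = [[-3, 0], [0, 1]]
Verify stationarity: grad f(x*) = H x* + g = (0, 0).
Eigenvalues of H: -3, 1.
Eigenvalues have mixed signs, so H is indefinite -> x* is a saddle point.

saddle


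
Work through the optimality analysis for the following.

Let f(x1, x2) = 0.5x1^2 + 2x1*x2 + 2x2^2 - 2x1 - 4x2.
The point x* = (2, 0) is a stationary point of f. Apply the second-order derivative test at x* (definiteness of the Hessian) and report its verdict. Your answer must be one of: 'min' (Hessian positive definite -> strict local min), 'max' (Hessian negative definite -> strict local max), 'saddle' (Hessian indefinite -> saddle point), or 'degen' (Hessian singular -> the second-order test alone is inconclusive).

Compute the Hessian H = grad^2 f:
  H = [[1, 2], [2, 4]]
Verify stationarity: grad f(x*) = H x* + g = (0, 0).
Eigenvalues of H: 0, 5.
H has a zero eigenvalue (singular; positive semidefinite but not definite), so H is neither positive definite, negative definite, nor indefinite. The second-order test alone is inconclusive -> degen.
(Indeed, f is constant along the null direction of H through x*, so x* is not a strict local extremum.)

degen


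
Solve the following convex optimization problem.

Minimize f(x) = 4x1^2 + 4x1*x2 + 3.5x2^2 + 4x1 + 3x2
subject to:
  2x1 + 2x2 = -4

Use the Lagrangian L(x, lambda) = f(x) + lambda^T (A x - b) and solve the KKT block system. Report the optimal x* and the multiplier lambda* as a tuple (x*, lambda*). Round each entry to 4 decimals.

Form the Lagrangian:
  L(x, lambda) = (1/2) x^T Q x + c^T x + lambda^T (A x - b)
Stationarity (grad_x L = 0): Q x + c + A^T lambda = 0.
Primal feasibility: A x = b.

This gives the KKT block system:
  [ Q   A^T ] [ x     ]   [-c ]
  [ A    0  ] [ lambda ] = [ b ]

Solving the linear system:
  x*      = (-1, -1)
  lambda* = (4)
  f(x*)   = 4.5

x* = (-1, -1), lambda* = (4)


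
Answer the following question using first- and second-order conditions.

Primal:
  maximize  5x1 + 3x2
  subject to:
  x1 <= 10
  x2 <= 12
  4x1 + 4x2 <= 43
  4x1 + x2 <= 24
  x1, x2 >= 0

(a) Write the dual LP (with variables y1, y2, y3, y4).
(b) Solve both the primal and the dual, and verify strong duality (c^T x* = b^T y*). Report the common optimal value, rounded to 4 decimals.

The standard primal-dual pair for 'max c^T x s.t. A x <= b, x >= 0' is:
  Dual:  min b^T y  s.t.  A^T y >= c,  y >= 0.

So the dual LP is:
  minimize  10y1 + 12y2 + 43y3 + 24y4
  subject to:
    y1 + 4y3 + 4y4 >= 5
    y2 + 4y3 + y4 >= 3
    y1, y2, y3, y4 >= 0

Solving the primal: x* = (4.4167, 6.3333).
  primal value c^T x* = 41.0833.
Solving the dual: y* = (0, 0, 0.5833, 0.6667).
  dual value b^T y* = 41.0833.
Strong duality: c^T x* = b^T y*. Confirmed.

41.0833


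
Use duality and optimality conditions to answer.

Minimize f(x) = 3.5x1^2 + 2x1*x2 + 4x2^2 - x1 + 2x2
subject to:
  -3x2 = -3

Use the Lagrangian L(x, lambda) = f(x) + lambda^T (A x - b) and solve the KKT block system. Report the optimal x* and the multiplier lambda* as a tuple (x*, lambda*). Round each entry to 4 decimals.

Form the Lagrangian:
  L(x, lambda) = (1/2) x^T Q x + c^T x + lambda^T (A x - b)
Stationarity (grad_x L = 0): Q x + c + A^T lambda = 0.
Primal feasibility: A x = b.

This gives the KKT block system:
  [ Q   A^T ] [ x     ]   [-c ]
  [ A    0  ] [ lambda ] = [ b ]

Solving the linear system:
  x*      = (-0.1429, 1)
  lambda* = (3.2381)
  f(x*)   = 5.9286

x* = (-0.1429, 1), lambda* = (3.2381)


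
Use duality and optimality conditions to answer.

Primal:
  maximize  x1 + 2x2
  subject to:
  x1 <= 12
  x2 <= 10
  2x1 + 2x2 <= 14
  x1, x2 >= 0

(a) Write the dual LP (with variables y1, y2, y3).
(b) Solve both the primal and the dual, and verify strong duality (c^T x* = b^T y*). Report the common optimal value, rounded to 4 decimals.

The standard primal-dual pair for 'max c^T x s.t. A x <= b, x >= 0' is:
  Dual:  min b^T y  s.t.  A^T y >= c,  y >= 0.

So the dual LP is:
  minimize  12y1 + 10y2 + 14y3
  subject to:
    y1 + 2y3 >= 1
    y2 + 2y3 >= 2
    y1, y2, y3 >= 0

Solving the primal: x* = (0, 7).
  primal value c^T x* = 14.
Solving the dual: y* = (0, 0, 1).
  dual value b^T y* = 14.
Strong duality: c^T x* = b^T y*. Confirmed.

14


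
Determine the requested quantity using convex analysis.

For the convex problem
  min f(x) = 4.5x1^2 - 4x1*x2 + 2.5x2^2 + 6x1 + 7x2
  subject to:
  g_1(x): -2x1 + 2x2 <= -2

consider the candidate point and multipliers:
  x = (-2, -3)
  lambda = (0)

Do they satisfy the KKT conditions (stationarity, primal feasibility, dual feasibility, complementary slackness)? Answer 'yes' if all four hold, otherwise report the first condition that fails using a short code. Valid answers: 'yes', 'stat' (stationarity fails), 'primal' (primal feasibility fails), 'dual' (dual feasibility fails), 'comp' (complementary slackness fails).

Gradient of f: grad f(x) = Q x + c = (0, 0)
Constraint values g_i(x) = a_i^T x - b_i:
  g_1((-2, -3)) = 0
Stationarity residual: grad f(x) + sum_i lambda_i a_i = (0, 0)
  -> stationarity OK
Primal feasibility (all g_i <= 0): OK
Dual feasibility (all lambda_i >= 0): OK
Complementary slackness (lambda_i * g_i(x) = 0 for all i): OK

Verdict: yes, KKT holds.

yes


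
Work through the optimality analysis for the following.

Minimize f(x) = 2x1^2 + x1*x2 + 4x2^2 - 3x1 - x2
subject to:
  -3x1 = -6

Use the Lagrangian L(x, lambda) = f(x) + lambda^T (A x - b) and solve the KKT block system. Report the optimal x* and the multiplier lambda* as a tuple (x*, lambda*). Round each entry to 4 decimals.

Form the Lagrangian:
  L(x, lambda) = (1/2) x^T Q x + c^T x + lambda^T (A x - b)
Stationarity (grad_x L = 0): Q x + c + A^T lambda = 0.
Primal feasibility: A x = b.

This gives the KKT block system:
  [ Q   A^T ] [ x     ]   [-c ]
  [ A    0  ] [ lambda ] = [ b ]

Solving the linear system:
  x*      = (2, -0.125)
  lambda* = (1.625)
  f(x*)   = 1.9375

x* = (2, -0.125), lambda* = (1.625)


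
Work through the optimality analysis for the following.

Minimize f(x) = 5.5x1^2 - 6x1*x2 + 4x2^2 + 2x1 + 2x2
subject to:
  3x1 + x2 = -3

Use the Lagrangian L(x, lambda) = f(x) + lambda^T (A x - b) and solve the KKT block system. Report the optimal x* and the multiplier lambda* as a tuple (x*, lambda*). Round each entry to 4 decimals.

Form the Lagrangian:
  L(x, lambda) = (1/2) x^T Q x + c^T x + lambda^T (A x - b)
Stationarity (grad_x L = 0): Q x + c + A^T lambda = 0.
Primal feasibility: A x = b.

This gives the KKT block system:
  [ Q   A^T ] [ x     ]   [-c ]
  [ A    0  ] [ lambda ] = [ b ]

Solving the linear system:
  x*      = (-0.7227, -0.8319)
  lambda* = (0.3193)
  f(x*)   = -1.0756

x* = (-0.7227, -0.8319), lambda* = (0.3193)


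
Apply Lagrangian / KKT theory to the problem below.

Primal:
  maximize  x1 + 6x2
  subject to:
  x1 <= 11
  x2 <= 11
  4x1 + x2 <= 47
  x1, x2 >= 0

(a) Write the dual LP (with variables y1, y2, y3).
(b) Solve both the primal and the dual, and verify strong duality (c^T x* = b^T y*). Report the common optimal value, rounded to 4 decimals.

The standard primal-dual pair for 'max c^T x s.t. A x <= b, x >= 0' is:
  Dual:  min b^T y  s.t.  A^T y >= c,  y >= 0.

So the dual LP is:
  minimize  11y1 + 11y2 + 47y3
  subject to:
    y1 + 4y3 >= 1
    y2 + y3 >= 6
    y1, y2, y3 >= 0

Solving the primal: x* = (9, 11).
  primal value c^T x* = 75.
Solving the dual: y* = (0, 5.75, 0.25).
  dual value b^T y* = 75.
Strong duality: c^T x* = b^T y*. Confirmed.

75


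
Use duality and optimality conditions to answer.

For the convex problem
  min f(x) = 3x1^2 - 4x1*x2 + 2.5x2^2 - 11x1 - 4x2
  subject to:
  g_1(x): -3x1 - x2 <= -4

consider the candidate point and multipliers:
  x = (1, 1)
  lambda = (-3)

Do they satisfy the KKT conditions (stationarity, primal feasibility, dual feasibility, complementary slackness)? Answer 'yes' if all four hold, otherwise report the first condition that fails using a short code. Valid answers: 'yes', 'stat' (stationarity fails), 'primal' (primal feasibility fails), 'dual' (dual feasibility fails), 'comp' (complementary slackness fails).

Gradient of f: grad f(x) = Q x + c = (-9, -3)
Constraint values g_i(x) = a_i^T x - b_i:
  g_1((1, 1)) = 0
Stationarity residual: grad f(x) + sum_i lambda_i a_i = (0, 0)
  -> stationarity OK
Primal feasibility (all g_i <= 0): OK
Dual feasibility (all lambda_i >= 0): FAILS
Complementary slackness (lambda_i * g_i(x) = 0 for all i): OK

Verdict: the first failing condition is dual_feasibility -> dual.

dual


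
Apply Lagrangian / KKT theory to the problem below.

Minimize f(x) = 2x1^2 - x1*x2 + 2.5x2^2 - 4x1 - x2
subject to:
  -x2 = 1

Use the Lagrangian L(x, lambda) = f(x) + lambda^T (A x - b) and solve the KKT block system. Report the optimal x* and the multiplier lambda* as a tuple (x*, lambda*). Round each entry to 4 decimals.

Form the Lagrangian:
  L(x, lambda) = (1/2) x^T Q x + c^T x + lambda^T (A x - b)
Stationarity (grad_x L = 0): Q x + c + A^T lambda = 0.
Primal feasibility: A x = b.

This gives the KKT block system:
  [ Q   A^T ] [ x     ]   [-c ]
  [ A    0  ] [ lambda ] = [ b ]

Solving the linear system:
  x*      = (0.75, -1)
  lambda* = (-6.75)
  f(x*)   = 2.375

x* = (0.75, -1), lambda* = (-6.75)


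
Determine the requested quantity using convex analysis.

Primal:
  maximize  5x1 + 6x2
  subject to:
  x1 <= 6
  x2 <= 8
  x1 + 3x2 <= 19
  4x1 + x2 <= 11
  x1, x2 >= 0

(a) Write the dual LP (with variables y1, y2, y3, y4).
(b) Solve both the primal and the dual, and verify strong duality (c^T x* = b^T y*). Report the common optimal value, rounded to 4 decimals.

The standard primal-dual pair for 'max c^T x s.t. A x <= b, x >= 0' is:
  Dual:  min b^T y  s.t.  A^T y >= c,  y >= 0.

So the dual LP is:
  minimize  6y1 + 8y2 + 19y3 + 11y4
  subject to:
    y1 + y3 + 4y4 >= 5
    y2 + 3y3 + y4 >= 6
    y1, y2, y3, y4 >= 0

Solving the primal: x* = (1.2727, 5.9091).
  primal value c^T x* = 41.8182.
Solving the dual: y* = (0, 0, 1.7273, 0.8182).
  dual value b^T y* = 41.8182.
Strong duality: c^T x* = b^T y*. Confirmed.

41.8182


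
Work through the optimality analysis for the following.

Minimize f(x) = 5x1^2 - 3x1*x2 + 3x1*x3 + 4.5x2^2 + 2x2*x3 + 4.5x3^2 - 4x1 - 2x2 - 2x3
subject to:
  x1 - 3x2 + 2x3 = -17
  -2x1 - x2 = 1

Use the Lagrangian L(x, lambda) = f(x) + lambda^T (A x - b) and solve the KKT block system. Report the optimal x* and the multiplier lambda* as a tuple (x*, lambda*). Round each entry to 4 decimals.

Form the Lagrangian:
  L(x, lambda) = (1/2) x^T Q x + c^T x + lambda^T (A x - b)
Stationarity (grad_x L = 0): Q x + c + A^T lambda = 0.
Primal feasibility: A x = b.

This gives the KKT block system:
  [ Q   A^T ] [ x     ]   [-c ]
  [ A    0  ] [ lambda ] = [ b ]

Solving the linear system:
  x*      = (-2.0542, 3.1084, -2.8103)
  lambda* = (13.6191, -14.3395)
  f(x*)   = 126.7425

x* = (-2.0542, 3.1084, -2.8103), lambda* = (13.6191, -14.3395)


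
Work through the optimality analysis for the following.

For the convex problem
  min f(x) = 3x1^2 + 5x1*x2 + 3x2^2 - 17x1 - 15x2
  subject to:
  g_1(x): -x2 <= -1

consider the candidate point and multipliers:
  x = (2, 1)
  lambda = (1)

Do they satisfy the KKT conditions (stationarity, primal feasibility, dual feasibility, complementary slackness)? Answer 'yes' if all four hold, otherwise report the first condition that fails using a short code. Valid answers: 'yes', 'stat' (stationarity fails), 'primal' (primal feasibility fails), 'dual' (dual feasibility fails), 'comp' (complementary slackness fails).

Gradient of f: grad f(x) = Q x + c = (0, 1)
Constraint values g_i(x) = a_i^T x - b_i:
  g_1((2, 1)) = 0
Stationarity residual: grad f(x) + sum_i lambda_i a_i = (0, 0)
  -> stationarity OK
Primal feasibility (all g_i <= 0): OK
Dual feasibility (all lambda_i >= 0): OK
Complementary slackness (lambda_i * g_i(x) = 0 for all i): OK

Verdict: yes, KKT holds.

yes


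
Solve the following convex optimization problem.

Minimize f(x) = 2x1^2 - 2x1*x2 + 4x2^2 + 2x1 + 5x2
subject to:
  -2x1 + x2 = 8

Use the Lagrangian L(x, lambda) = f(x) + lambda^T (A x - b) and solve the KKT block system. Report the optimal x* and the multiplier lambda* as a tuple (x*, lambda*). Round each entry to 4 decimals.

Form the Lagrangian:
  L(x, lambda) = (1/2) x^T Q x + c^T x + lambda^T (A x - b)
Stationarity (grad_x L = 0): Q x + c + A^T lambda = 0.
Primal feasibility: A x = b.

This gives the KKT block system:
  [ Q   A^T ] [ x     ]   [-c ]
  [ A    0  ] [ lambda ] = [ b ]

Solving the linear system:
  x*      = (-4.4286, -0.8571)
  lambda* = (-7)
  f(x*)   = 21.4286

x* = (-4.4286, -0.8571), lambda* = (-7)


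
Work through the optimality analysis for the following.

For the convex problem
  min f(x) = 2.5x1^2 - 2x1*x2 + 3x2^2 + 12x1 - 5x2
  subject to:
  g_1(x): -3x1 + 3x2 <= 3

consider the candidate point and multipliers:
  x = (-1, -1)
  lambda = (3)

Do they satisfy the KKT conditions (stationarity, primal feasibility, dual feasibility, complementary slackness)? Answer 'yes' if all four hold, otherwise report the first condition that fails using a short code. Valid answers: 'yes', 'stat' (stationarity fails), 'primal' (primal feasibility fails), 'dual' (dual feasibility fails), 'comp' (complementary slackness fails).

Gradient of f: grad f(x) = Q x + c = (9, -9)
Constraint values g_i(x) = a_i^T x - b_i:
  g_1((-1, -1)) = -3
Stationarity residual: grad f(x) + sum_i lambda_i a_i = (0, 0)
  -> stationarity OK
Primal feasibility (all g_i <= 0): OK
Dual feasibility (all lambda_i >= 0): OK
Complementary slackness (lambda_i * g_i(x) = 0 for all i): FAILS

Verdict: the first failing condition is complementary_slackness -> comp.

comp


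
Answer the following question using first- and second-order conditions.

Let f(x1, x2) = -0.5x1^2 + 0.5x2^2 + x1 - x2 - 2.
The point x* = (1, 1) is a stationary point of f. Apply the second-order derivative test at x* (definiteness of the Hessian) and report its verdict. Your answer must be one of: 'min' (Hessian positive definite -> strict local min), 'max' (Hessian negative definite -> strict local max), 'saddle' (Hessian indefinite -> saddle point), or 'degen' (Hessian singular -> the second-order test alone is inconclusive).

Compute the Hessian H = grad^2 f:
  H = [[-1, 0], [0, 1]]
Verify stationarity: grad f(x*) = H x* + g = (0, 0).
Eigenvalues of H: -1, 1.
Eigenvalues have mixed signs, so H is indefinite -> x* is a saddle point.

saddle


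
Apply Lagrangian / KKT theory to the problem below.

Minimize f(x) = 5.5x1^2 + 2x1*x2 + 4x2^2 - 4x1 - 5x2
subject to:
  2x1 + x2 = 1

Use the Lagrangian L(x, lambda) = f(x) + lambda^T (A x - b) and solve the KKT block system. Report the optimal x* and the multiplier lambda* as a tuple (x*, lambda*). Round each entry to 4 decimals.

Form the Lagrangian:
  L(x, lambda) = (1/2) x^T Q x + c^T x + lambda^T (A x - b)
Stationarity (grad_x L = 0): Q x + c + A^T lambda = 0.
Primal feasibility: A x = b.

This gives the KKT block system:
  [ Q   A^T ] [ x     ]   [-c ]
  [ A    0  ] [ lambda ] = [ b ]

Solving the linear system:
  x*      = (0.2286, 0.5429)
  lambda* = (0.2)
  f(x*)   = -1.9143

x* = (0.2286, 0.5429), lambda* = (0.2)


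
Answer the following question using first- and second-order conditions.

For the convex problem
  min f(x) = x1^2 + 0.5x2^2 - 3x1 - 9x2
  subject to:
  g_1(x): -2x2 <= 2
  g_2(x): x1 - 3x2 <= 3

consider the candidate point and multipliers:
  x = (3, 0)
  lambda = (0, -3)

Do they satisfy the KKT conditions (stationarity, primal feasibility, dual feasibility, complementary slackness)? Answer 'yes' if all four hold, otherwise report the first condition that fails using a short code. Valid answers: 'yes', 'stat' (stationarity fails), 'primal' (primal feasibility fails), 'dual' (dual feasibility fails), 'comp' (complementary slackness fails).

Gradient of f: grad f(x) = Q x + c = (3, -9)
Constraint values g_i(x) = a_i^T x - b_i:
  g_1((3, 0)) = -2
  g_2((3, 0)) = 0
Stationarity residual: grad f(x) + sum_i lambda_i a_i = (0, 0)
  -> stationarity OK
Primal feasibility (all g_i <= 0): OK
Dual feasibility (all lambda_i >= 0): FAILS
Complementary slackness (lambda_i * g_i(x) = 0 for all i): OK

Verdict: the first failing condition is dual_feasibility -> dual.

dual


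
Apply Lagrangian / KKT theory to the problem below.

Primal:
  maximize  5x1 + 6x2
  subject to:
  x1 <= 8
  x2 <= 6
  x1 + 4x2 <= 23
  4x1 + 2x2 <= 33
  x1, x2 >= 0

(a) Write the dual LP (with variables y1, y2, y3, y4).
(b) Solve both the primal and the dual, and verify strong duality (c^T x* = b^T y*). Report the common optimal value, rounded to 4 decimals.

The standard primal-dual pair for 'max c^T x s.t. A x <= b, x >= 0' is:
  Dual:  min b^T y  s.t.  A^T y >= c,  y >= 0.

So the dual LP is:
  minimize  8y1 + 6y2 + 23y3 + 33y4
  subject to:
    y1 + y3 + 4y4 >= 5
    y2 + 4y3 + 2y4 >= 6
    y1, y2, y3, y4 >= 0

Solving the primal: x* = (6.1429, 4.2143).
  primal value c^T x* = 56.
Solving the dual: y* = (0, 0, 1, 1).
  dual value b^T y* = 56.
Strong duality: c^T x* = b^T y*. Confirmed.

56


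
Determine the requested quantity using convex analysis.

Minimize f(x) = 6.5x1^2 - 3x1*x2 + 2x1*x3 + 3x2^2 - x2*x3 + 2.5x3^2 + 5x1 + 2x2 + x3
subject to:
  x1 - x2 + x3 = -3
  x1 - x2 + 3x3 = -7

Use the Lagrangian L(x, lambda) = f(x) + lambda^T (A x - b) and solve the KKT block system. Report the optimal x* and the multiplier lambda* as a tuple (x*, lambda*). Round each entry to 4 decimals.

Form the Lagrangian:
  L(x, lambda) = (1/2) x^T Q x + c^T x + lambda^T (A x - b)
Stationarity (grad_x L = 0): Q x + c + A^T lambda = 0.
Primal feasibility: A x = b.

This gives the KKT block system:
  [ Q   A^T ] [ x     ]   [-c ]
  [ A    0  ] [ lambda ] = [ b ]

Solving the linear system:
  x*      = (-0.6154, 0.3846, -2)
  lambda* = (6.9231, 1.2308)
  f(x*)   = 12.5385

x* = (-0.6154, 0.3846, -2), lambda* = (6.9231, 1.2308)


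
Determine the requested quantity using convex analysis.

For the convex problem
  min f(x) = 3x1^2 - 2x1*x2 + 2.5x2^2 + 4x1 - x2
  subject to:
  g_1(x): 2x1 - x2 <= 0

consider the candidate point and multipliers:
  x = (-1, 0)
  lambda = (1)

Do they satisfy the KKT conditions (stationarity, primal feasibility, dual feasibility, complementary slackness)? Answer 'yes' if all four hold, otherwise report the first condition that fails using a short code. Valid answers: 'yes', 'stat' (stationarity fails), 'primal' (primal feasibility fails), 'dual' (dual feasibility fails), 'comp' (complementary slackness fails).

Gradient of f: grad f(x) = Q x + c = (-2, 1)
Constraint values g_i(x) = a_i^T x - b_i:
  g_1((-1, 0)) = -2
Stationarity residual: grad f(x) + sum_i lambda_i a_i = (0, 0)
  -> stationarity OK
Primal feasibility (all g_i <= 0): OK
Dual feasibility (all lambda_i >= 0): OK
Complementary slackness (lambda_i * g_i(x) = 0 for all i): FAILS

Verdict: the first failing condition is complementary_slackness -> comp.

comp


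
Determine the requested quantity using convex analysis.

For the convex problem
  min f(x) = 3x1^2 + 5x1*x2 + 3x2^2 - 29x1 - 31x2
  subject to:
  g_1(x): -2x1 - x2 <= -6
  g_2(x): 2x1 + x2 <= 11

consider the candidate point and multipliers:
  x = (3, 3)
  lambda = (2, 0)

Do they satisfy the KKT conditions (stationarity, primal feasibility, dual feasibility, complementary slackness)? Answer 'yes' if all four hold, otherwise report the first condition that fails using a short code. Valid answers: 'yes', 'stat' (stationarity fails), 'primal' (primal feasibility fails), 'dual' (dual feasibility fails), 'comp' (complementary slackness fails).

Gradient of f: grad f(x) = Q x + c = (4, 2)
Constraint values g_i(x) = a_i^T x - b_i:
  g_1((3, 3)) = -3
  g_2((3, 3)) = -2
Stationarity residual: grad f(x) + sum_i lambda_i a_i = (0, 0)
  -> stationarity OK
Primal feasibility (all g_i <= 0): OK
Dual feasibility (all lambda_i >= 0): OK
Complementary slackness (lambda_i * g_i(x) = 0 for all i): FAILS

Verdict: the first failing condition is complementary_slackness -> comp.

comp


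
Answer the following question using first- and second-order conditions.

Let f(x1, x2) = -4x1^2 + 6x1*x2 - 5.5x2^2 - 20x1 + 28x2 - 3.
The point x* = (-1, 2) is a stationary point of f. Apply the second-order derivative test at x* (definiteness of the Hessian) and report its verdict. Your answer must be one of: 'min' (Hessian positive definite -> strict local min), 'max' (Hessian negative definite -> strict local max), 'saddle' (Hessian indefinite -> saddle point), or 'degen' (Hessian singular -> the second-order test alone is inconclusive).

Compute the Hessian H = grad^2 f:
  H = [[-8, 6], [6, -11]]
Verify stationarity: grad f(x*) = H x* + g = (0, 0).
Eigenvalues of H: -15.6847, -3.3153.
Both eigenvalues < 0, so H is negative definite -> x* is a strict local max.

max


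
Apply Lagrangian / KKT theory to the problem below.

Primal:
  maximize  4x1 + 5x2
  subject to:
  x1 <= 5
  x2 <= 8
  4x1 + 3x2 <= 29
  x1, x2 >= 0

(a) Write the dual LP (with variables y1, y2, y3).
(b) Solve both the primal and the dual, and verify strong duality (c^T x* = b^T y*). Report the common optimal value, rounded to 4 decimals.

The standard primal-dual pair for 'max c^T x s.t. A x <= b, x >= 0' is:
  Dual:  min b^T y  s.t.  A^T y >= c,  y >= 0.

So the dual LP is:
  minimize  5y1 + 8y2 + 29y3
  subject to:
    y1 + 4y3 >= 4
    y2 + 3y3 >= 5
    y1, y2, y3 >= 0

Solving the primal: x* = (1.25, 8).
  primal value c^T x* = 45.
Solving the dual: y* = (0, 2, 1).
  dual value b^T y* = 45.
Strong duality: c^T x* = b^T y*. Confirmed.

45


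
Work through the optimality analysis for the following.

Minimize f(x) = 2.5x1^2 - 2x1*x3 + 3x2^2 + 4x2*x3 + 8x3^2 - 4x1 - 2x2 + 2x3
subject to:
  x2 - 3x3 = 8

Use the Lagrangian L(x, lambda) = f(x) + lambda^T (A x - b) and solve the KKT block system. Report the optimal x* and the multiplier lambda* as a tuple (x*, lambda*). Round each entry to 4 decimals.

Form the Lagrangian:
  L(x, lambda) = (1/2) x^T Q x + c^T x + lambda^T (A x - b)
Stationarity (grad_x L = 0): Q x + c + A^T lambda = 0.
Primal feasibility: A x = b.

This gives the KKT block system:
  [ Q   A^T ] [ x     ]   [-c ]
  [ A    0  ] [ lambda ] = [ b ]

Solving the linear system:
  x*      = (0.0687, 2.515, -1.8283)
  lambda* = (-5.7768)
  f(x*)   = 18.6266

x* = (0.0687, 2.515, -1.8283), lambda* = (-5.7768)
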